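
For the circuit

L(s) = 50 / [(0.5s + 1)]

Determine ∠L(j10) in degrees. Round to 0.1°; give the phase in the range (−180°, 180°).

-78.7°

At ω = 10 rad/s:
pole (1 + j10·0.5) = 1 + j5 → |·| ≈ 5.099, ∠ ≈ 78.69°
∠L = (0°) − (78.69°) = -78.69°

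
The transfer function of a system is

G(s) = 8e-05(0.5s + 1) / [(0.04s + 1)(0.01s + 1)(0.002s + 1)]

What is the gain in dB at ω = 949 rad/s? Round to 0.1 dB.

At ω = 949 rad/s:
zero (1 + j949·0.5) = 1 + j474.5 → |·| ≈ 474.5, ∠ ≈ 89.88°
pole (1 + j949·0.04) = 1 + j37.96 → |·| ≈ 37.973, ∠ ≈ 88.49°
pole (1 + j949·0.01) = 1 + j9.49 → |·| ≈ 9.5425, ∠ ≈ 83.98°
pole (1 + j949·0.002) = 1 + j1.898 → |·| ≈ 2.1453, ∠ ≈ 62.22°
|G| = 8e-05 · 474.5 / (37.973 · 9.5425 · 2.1453) ≈ 4.8832e-05
Gain = 20 log₁₀(4.8832e-05) ≈ -86.23 dB

-86.2 dB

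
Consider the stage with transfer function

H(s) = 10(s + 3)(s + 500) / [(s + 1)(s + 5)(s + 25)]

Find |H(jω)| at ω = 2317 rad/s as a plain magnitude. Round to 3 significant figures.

At s = jω = j2317:
zero (s+3): 3 + j2317 → |·| = √(3²+2317²) = √5368498 ≈ 2317, ∠ = arctan(2317/3) ≈ 89.93°
zero (s+500): 500 + j2317 → |·| = √(500²+2317²) = √5618489 ≈ 2370.3, ∠ = arctan(2317/500) ≈ 77.82°
pole (s+1): 1 + j2317 → |·| = √(1²+2317²) = √5368490 ≈ 2317, ∠ = arctan(2317/1) ≈ 89.98°
pole (s+5): 5 + j2317 → |·| = √(5²+2317²) = √5368514 ≈ 2317, ∠ = arctan(2317/5) ≈ 89.88°
pole (s+25): 25 + j2317 → |·| = √(25²+2317²) = √5369114 ≈ 2317.1, ∠ = arctan(2317/25) ≈ 89.38°
|H| = 10 · 5.492e+06 / 1.2439e+10 ≈ 0.0044151

0.00442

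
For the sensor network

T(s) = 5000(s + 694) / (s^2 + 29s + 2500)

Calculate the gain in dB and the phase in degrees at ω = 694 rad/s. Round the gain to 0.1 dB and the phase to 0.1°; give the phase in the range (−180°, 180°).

At s = jω = j694:
zero (s+694): 694 + j694 → |·| = √(694²+694²) = √963272 ≈ 981.46, ∠ = arctan(694/694) ≈ 45.00°
quadratic: (j694)² + 29·j694 + 2500 = -479136 + j20126 → |·| ≈ 4.7956e+05, ∠ ≈ 177.59°
|T| = 5000 · 981.46 / 4.7956e+05 ≈ 10.233
Gain = 20 log₁₀(10.233) ≈ 20.20 dB
∠T = 45.00° − 177.59° = -132.59°

20.2 dB, -132.6°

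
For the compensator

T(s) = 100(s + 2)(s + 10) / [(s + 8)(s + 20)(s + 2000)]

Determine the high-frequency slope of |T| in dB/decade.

-20 dB/decade

Each pole contributes −20 dB/decade at high frequency; each zero contributes +20 dB/decade.
Net: 2 zero(s) − 3 pole(s) → -20 dB/decade.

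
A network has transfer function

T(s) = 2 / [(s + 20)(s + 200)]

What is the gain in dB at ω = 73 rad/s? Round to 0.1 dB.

-78.1 dB

At s = jω = j73:
pole (s+20): 20 + j73 → |·| = √(20²+73²) = √5729 ≈ 75.69, ∠ = arctan(73/20) ≈ 74.68°
pole (s+200): 200 + j73 → |·| = √(200²+73²) = √45329 ≈ 212.91, ∠ = arctan(73/200) ≈ 20.05°
|T| = 2 / 16115 ≈ 0.00012411
Gain = 20 log₁₀(0.00012411) ≈ -78.12 dB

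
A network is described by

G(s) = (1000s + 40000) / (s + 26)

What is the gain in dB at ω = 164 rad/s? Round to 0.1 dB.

Substitute s = j164:
Numerator: 1000(j164) + 40000 = 40000 + j164000
Denominator: (j164) + 26 = 26 + j164
|N| = √(40000² + 164000²) ≈ 1.6881e+05, ∠N ≈ 76.29°
|D| = √(26² + 164²) ≈ 166.05, ∠D ≈ 80.99°
|G| = 1.6881e+05 / 166.05 ≈ 1016.6
Gain = 20 log₁₀(1016.6) ≈ 60.14 dB

60.1 dB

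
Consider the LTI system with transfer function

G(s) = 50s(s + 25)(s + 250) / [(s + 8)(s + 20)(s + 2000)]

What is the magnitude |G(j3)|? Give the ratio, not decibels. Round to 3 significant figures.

2.73

At s = jω = j3:
zero (s+25): 25 + j3 → |·| = √(25²+3²) = √634 ≈ 25.179, ∠ = arctan(3/25) ≈ 6.84°
zero (s+250): 250 + j3 → |·| = √(250²+3²) = √62509 ≈ 250.02, ∠ = arctan(3/250) ≈ 0.69°
zero at origin: s = j3 → |·| = 3, ∠ = 90.00°
pole (s+8): 8 + j3 → |·| = √(8²+3²) = √73 ≈ 8.544, ∠ = arctan(3/8) ≈ 20.56°
pole (s+20): 20 + j3 → |·| = √(20²+3²) = √409 ≈ 20.224, ∠ = arctan(3/20) ≈ 8.53°
pole (s+2000): 2000 + j3 → |·| = √(2000²+3²) = √4000009 ≈ 2000, ∠ = arctan(3/2000) ≈ 0.09°
|G| = 50 · 18886 / 3.4559e+05 ≈ 2.7324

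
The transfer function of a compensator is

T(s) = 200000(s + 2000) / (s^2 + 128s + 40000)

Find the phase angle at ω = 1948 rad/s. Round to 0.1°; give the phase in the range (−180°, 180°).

At s = jω = j1948:
zero (s+2000): 2000 + j1948 → |·| = √(2000²+1948²) = √7794704 ≈ 2791.9, ∠ = arctan(1948/2000) ≈ 44.25°
quadratic: (j1948)² + 128·j1948 + 40000 = -3754704 + j249344 → |·| ≈ 3.763e+06, ∠ ≈ 176.20°
∠T = 44.25° − 176.20° = -131.95°

-132.0°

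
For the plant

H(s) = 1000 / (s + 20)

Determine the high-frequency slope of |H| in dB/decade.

-20 dB/decade

Each pole contributes −20 dB/decade at high frequency; each zero contributes +20 dB/decade.
Net: 0 zero(s) − 1 pole(s) → -20 dB/decade.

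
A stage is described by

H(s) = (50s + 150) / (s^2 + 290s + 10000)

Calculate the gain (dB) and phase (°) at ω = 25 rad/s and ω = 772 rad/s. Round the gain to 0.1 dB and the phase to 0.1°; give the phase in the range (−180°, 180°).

ω = 25: -19.5 dB, 45.4°; ω = 772: -24.2 dB, -69.3°

Substitute s = j25:
Numerator: 50(j25) + 150 = 150 + j1250
Denominator: (j25)^2 + 290(j25) + 10000 = 9375 + j7250
|N| = √(150² + 1250²) ≈ 1259, ∠N ≈ 83.16°
|D| = √(9375² + 7250²) ≈ 11851, ∠D ≈ 37.72°
|H| = 1259 / 11851 ≈ 0.10624
Gain = 20 log₁₀(0.10624) ≈ -19.47 dB
∠H = 83.16° − 37.72° = 45.44°

Substitute s = j772:
Numerator: 50(j772) + 150 = 150 + j38600
Denominator: (j772)^2 + 290(j772) + 10000 = -585984 + j223880
|N| = √(150² + 38600²) ≈ 38600, ∠N ≈ 89.78°
|D| = √(585984² + 223880²) ≈ 6.273e+05, ∠D ≈ 159.09°
|H| = 38600 / 6.273e+05 ≈ 0.061534
Gain = 20 log₁₀(0.061534) ≈ -24.22 dB
∠H = 89.78° − 159.09° = -69.31°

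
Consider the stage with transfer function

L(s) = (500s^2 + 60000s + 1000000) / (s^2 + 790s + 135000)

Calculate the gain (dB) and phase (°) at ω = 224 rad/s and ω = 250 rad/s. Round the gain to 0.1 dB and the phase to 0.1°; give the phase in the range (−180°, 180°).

ω = 224: 43.0 dB, 86.5°; ω = 250: 44.1 dB, 83.8°

Substitute s = j224:
Numerator: 500(j224)^2 + 60000(j224) + 1000000 = -24088000 + j13440000
Denominator: (j224)^2 + 790(j224) + 135000 = 84824 + j176960
|N| = √(24088000² + 13440000²) ≈ 2.7584e+07, ∠N ≈ 150.84°
|D| = √(84824² + 176960²) ≈ 1.9624e+05, ∠D ≈ 64.39°
|L| = 2.7584e+07 / 1.9624e+05 ≈ 140.56
Gain = 20 log₁₀(140.56) ≈ 42.96 dB
∠L = 150.84° − 64.39° = 86.45°

Substitute s = j250:
Numerator: 500(j250)^2 + 60000(j250) + 1000000 = -30250000 + j15000000
Denominator: (j250)^2 + 790(j250) + 135000 = 72500 + j197500
|N| = √(30250000² + 15000000²) ≈ 3.3765e+07, ∠N ≈ 153.62°
|D| = √(72500² + 197500²) ≈ 2.1039e+05, ∠D ≈ 69.84°
|L| = 3.3765e+07 / 2.1039e+05 ≈ 160.49
Gain = 20 log₁₀(160.49) ≈ 44.11 dB
∠L = 153.62° − 69.84° = 83.78°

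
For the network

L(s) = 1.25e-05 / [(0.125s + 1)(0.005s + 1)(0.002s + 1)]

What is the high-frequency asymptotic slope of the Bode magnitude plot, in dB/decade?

-60 dB/decade

Each pole contributes −20 dB/decade at high frequency; each zero contributes +20 dB/decade.
Net: 0 zero(s) − 3 pole(s) → -60 dB/decade.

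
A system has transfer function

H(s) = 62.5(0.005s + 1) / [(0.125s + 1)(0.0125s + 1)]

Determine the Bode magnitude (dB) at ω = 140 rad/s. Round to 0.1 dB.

At ω = 140 rad/s:
zero (1 + j140·0.005) = 1 + j0.7 → |·| ≈ 1.2207, ∠ ≈ 34.99°
pole (1 + j140·0.125) = 1 + j17.5 → |·| ≈ 17.529, ∠ ≈ 86.73°
pole (1 + j140·0.0125) = 1 + j1.75 → |·| ≈ 2.0156, ∠ ≈ 60.26°
|H| = 62.5 · 1.2207 / (17.529 · 2.0156) ≈ 2.1594
Gain = 20 log₁₀(2.1594) ≈ 6.69 dB

6.7 dB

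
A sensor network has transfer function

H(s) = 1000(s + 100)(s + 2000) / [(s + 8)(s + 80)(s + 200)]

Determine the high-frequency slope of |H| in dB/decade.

-20 dB/decade

Each pole contributes −20 dB/decade at high frequency; each zero contributes +20 dB/decade.
Net: 2 zero(s) − 3 pole(s) → -20 dB/decade.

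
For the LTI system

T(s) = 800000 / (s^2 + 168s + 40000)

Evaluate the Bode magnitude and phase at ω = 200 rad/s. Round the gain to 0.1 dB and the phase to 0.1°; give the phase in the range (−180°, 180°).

At s = jω = j200:
quadratic: (j200)² + 168·j200 + 40000 = 0 + j33600 → |·| ≈ 33600, ∠ ≈ 90.00°
|T| = 800000 / 33600 ≈ 23.81
Gain = 20 log₁₀(23.81) ≈ 27.54 dB
∠T = 0.00° − 90.00° = -90.00°

27.5 dB, -90.0°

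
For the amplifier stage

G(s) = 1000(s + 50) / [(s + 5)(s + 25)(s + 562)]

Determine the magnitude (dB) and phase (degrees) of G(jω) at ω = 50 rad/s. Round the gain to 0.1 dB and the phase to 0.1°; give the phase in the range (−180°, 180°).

-27.0 dB, -107.8°

At s = jω = j50:
zero (s+50): 50 + j50 → |·| = √(50²+50²) = √5000 ≈ 70.711, ∠ = arctan(50/50) ≈ 45.00°
pole (s+5): 5 + j50 → |·| = √(5²+50²) = √2525 ≈ 50.249, ∠ = arctan(50/5) ≈ 84.29°
pole (s+25): 25 + j50 → |·| = √(25²+50²) = √3125 ≈ 55.902, ∠ = arctan(50/25) ≈ 63.43°
pole (s+562): 562 + j50 → |·| = √(562²+50²) = √318344 ≈ 564.22, ∠ = arctan(50/562) ≈ 5.08°
|G| = 1000 · 70.711 / 1.5849e+06 ≈ 0.044615
Gain = 20 log₁₀(0.044615) ≈ -27.01 dB
∠G = 45.00° − 152.80° = -107.80°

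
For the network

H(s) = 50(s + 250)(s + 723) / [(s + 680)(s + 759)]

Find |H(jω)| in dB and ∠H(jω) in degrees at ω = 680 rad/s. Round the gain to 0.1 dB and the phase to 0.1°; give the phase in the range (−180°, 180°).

31.3 dB, 26.2°

At s = jω = j680:
zero (s+250): 250 + j680 → |·| = √(250²+680²) = √524900 ≈ 724.5, ∠ = arctan(680/250) ≈ 69.81°
zero (s+723): 723 + j680 → |·| = √(723²+680²) = √985129 ≈ 992.54, ∠ = arctan(680/723) ≈ 43.24°
pole (s+680): 680 + j680 → |·| = √(680²+680²) = √924800 ≈ 961.67, ∠ = arctan(680/680) ≈ 45.00°
pole (s+759): 759 + j680 → |·| = √(759²+680²) = √1038481 ≈ 1019.1, ∠ = arctan(680/759) ≈ 41.86°
|H| = 50 · 7.191e+05 / 9.8004e+05 ≈ 36.687
Gain = 20 log₁₀(36.687) ≈ 31.29 dB
∠H = 113.05° − 86.86° = 26.19°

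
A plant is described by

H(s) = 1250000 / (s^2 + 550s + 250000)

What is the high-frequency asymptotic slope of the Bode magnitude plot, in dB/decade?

Each pole contributes −20 dB/decade at high frequency; each zero contributes +20 dB/decade.
Net: 0 zero(s) − 2 pole(s) → -40 dB/decade.

-40 dB/decade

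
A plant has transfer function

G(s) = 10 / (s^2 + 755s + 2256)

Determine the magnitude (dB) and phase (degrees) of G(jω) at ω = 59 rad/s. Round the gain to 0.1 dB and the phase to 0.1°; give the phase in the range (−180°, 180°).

-73.0 dB, -91.6°

Substitute s = j59:
Numerator: 10 = 10 + j0
Denominator: (j59)^2 + 755(j59) + 2256 = -1225 + j44545
|N| = √(10² + 0²) ≈ 10, ∠N ≈ 0.00°
|D| = √(1225² + 44545²) ≈ 44562, ∠D ≈ 91.58°
|G| = 10 / 44562 ≈ 0.00022441
Gain = 20 log₁₀(0.00022441) ≈ -72.98 dB
∠G = 0.00° − 91.58° = -91.58°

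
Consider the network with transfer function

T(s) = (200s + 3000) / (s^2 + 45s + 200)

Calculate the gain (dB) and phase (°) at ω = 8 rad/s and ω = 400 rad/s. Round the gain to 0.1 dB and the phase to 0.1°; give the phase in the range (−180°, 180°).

Substitute s = j8:
Numerator: 200(j8) + 3000 = 3000 + j1600
Denominator: (j8)^2 + 45(j8) + 200 = 136 + j360
|N| = √(3000² + 1600²) ≈ 3400, ∠N ≈ 28.07°
|D| = √(136² + 360²) ≈ 384.83, ∠D ≈ 69.30°
|T| = 3400 / 384.83 ≈ 8.8351
Gain = 20 log₁₀(8.8351) ≈ 18.92 dB
∠T = 28.07° − 69.30° = -41.23°

Substitute s = j400:
Numerator: 200(j400) + 3000 = 3000 + j80000
Denominator: (j400)^2 + 45(j400) + 200 = -159800 + j18000
|N| = √(3000² + 80000²) ≈ 80056, ∠N ≈ 87.85°
|D| = √(159800² + 18000²) ≈ 1.6081e+05, ∠D ≈ 173.57°
|T| = 80056 / 1.6081e+05 ≈ 0.49783
Gain = 20 log₁₀(0.49783) ≈ -6.06 dB
∠T = 87.85° − 173.57° = -85.72°

ω = 8: 18.9 dB, -41.2°; ω = 400: -6.1 dB, -85.7°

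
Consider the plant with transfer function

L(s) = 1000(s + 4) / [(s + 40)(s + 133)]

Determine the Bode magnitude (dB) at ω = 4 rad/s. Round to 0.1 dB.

0.5 dB

At s = jω = j4:
zero (s+4): 4 + j4 → |·| = √(4²+4²) = √32 ≈ 5.6569, ∠ = arctan(4/4) ≈ 45.00°
pole (s+40): 40 + j4 → |·| = √(40²+4²) = √1616 ≈ 40.2, ∠ = arctan(4/40) ≈ 5.71°
pole (s+133): 133 + j4 → |·| = √(133²+4²) = √17705 ≈ 133.06, ∠ = arctan(4/133) ≈ 1.72°
|L| = 1000 · 5.6569 / 5349 ≈ 1.0576
Gain = 20 log₁₀(1.0576) ≈ 0.49 dB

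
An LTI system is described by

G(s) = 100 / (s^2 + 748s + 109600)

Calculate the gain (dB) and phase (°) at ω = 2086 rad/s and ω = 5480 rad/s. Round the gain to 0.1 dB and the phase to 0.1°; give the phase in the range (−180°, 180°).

ω = 2086: -93.1 dB, -159.8°; ω = 5480: -109.6 dB, -172.2°

Substitute s = j2086:
Numerator: 100 = 100 + j0
Denominator: (j2086)^2 + 748(j2086) + 109600 = -4241796 + j1560328
|N| = √(100² + 0²) ≈ 100, ∠N ≈ 0.00°
|D| = √(4241796² + 1560328²) ≈ 4.5197e+06, ∠D ≈ 159.80°
|G| = 100 / 4.5197e+06 ≈ 2.2125e-05
Gain = 20 log₁₀(2.2125e-05) ≈ -93.10 dB
∠G = 0.00° − 159.80° = -159.80°

Substitute s = j5480:
Numerator: 100 = 100 + j0
Denominator: (j5480)^2 + 748(j5480) + 109600 = -29920800 + j4099040
|N| = √(100² + 0²) ≈ 100, ∠N ≈ 0.00°
|D| = √(29920800² + 4099040²) ≈ 3.02e+07, ∠D ≈ 172.20°
|G| = 100 / 3.02e+07 ≈ 3.3113e-06
Gain = 20 log₁₀(3.3113e-06) ≈ -109.60 dB
∠G = 0.00° − 172.20° = -172.20°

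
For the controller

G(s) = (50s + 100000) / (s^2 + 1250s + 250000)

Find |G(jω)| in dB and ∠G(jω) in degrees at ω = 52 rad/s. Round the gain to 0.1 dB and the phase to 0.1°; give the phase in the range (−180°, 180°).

Substitute s = j52:
Numerator: 50(j52) + 100000 = 100000 + j2600
Denominator: (j52)^2 + 1250(j52) + 250000 = 247296 + j65000
|N| = √(100000² + 2600²) ≈ 1.0003e+05, ∠N ≈ 1.49°
|D| = √(247296² + 65000²) ≈ 2.557e+05, ∠D ≈ 14.73°
|G| = 1.0003e+05 / 2.557e+05 ≈ 0.3912
Gain = 20 log₁₀(0.3912) ≈ -8.15 dB
∠G = 1.49° − 14.73° = -13.24°

-8.2 dB, -13.2°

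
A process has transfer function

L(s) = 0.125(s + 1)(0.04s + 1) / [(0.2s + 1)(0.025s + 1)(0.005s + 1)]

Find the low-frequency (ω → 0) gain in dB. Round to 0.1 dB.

-18.1 dB

L(0) = 0.125 · 1 / 1 = 0.125
20 log₁₀(0.125) ≈ -18.06 dB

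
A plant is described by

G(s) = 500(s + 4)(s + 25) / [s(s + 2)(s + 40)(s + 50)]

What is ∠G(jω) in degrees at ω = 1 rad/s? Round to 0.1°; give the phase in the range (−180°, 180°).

At s = jω = j1:
zero (s+4): 4 + j1 → |·| = √(4²+1²) = √17 ≈ 4.1231, ∠ = arctan(1/4) ≈ 14.04°
zero (s+25): 25 + j1 → |·| = √(25²+1²) = √626 ≈ 25.02, ∠ = arctan(1/25) ≈ 2.29°
pole (s+2): 2 + j1 → |·| = √(2²+1²) = √5 ≈ 2.2361, ∠ = arctan(1/2) ≈ 26.57°
pole (s+40): 40 + j1 → |·| = √(40²+1²) = √1601 ≈ 40.012, ∠ = arctan(1/40) ≈ 1.43°
pole (s+50): 50 + j1 → |·| = √(50²+1²) = √2501 ≈ 50.01, ∠ = arctan(1/50) ≈ 1.15°
pole at origin: |s| = 1, ∠ = 90.00° (in denominator)
∠G = 16.33° − 119.15° = -102.82°

-102.8°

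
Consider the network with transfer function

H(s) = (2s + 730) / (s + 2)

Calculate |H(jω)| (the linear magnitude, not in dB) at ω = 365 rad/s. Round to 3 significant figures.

2.83

Substitute s = j365:
Numerator: 2(j365) + 730 = 730 + j730
Denominator: (j365) + 2 = 2 + j365
|N| = √(730² + 730²) ≈ 1032.4, ∠N ≈ 45.00°
|D| = √(2² + 365²) ≈ 365.01, ∠D ≈ 89.69°
|H| = 1032.4 / 365.01 ≈ 2.8284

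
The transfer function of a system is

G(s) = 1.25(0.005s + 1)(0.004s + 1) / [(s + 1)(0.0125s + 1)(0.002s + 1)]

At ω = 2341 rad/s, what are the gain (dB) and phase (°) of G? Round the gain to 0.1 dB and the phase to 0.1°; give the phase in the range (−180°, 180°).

At ω = 2341 rad/s:
zero (1 + j2341·0.005) = 1 + j11.705 → |·| ≈ 11.748, ∠ ≈ 85.12°
zero (1 + j2341·0.004) = 1 + j9.364 → |·| ≈ 9.4172, ∠ ≈ 83.90°
pole (1 + j2341·1) = 1 + j2341 → |·| ≈ 2341, ∠ ≈ 89.98°
pole (1 + j2341·0.0125) = 1 + j29.2625 → |·| ≈ 29.28, ∠ ≈ 88.04°
pole (1 + j2341·0.002) = 1 + j4.682 → |·| ≈ 4.7876, ∠ ≈ 77.94°
|G| = 1.25 · 11.748 · 9.4172 / (2341 · 29.28 · 4.7876) ≈ 0.00042141
Gain = 20 log₁₀(0.00042141) ≈ -67.51 dB
∠G = (85.12° + 83.90°) − (89.98° + 88.04° + 77.94°) = -86.94°

-67.5 dB, -86.9°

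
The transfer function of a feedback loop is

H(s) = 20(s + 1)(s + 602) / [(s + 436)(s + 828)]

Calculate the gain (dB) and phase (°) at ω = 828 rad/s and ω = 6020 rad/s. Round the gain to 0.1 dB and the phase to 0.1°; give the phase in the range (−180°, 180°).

At s = jω = j828:
zero (s+1): 1 + j828 → |·| = √(1²+828²) = √685585 ≈ 828, ∠ = arctan(828/1) ≈ 89.93°
zero (s+602): 602 + j828 → |·| = √(602²+828²) = √1047988 ≈ 1023.7, ∠ = arctan(828/602) ≈ 53.98°
pole (s+436): 436 + j828 → |·| = √(436²+828²) = √875680 ≈ 935.78, ∠ = arctan(828/436) ≈ 62.23°
pole (s+828): 828 + j828 → |·| = √(828²+828²) = √1371168 ≈ 1171, ∠ = arctan(828/828) ≈ 45.00°
|H| = 20 · 8.4762e+05 / 1.0958e+06 ≈ 15.47
Gain = 20 log₁₀(15.47) ≈ 23.79 dB
∠H = 143.91° − 107.23° = 36.68°

At s = jω = j6020:
zero (s+1): 1 + j6020 → |·| = √(1²+6020²) = √36240401 ≈ 6020, ∠ = arctan(6020/1) ≈ 89.99°
zero (s+602): 602 + j6020 → |·| = √(602²+6020²) = √36602804 ≈ 6050, ∠ = arctan(6020/602) ≈ 84.29°
pole (s+436): 436 + j6020 → |·| = √(436²+6020²) = √36430496 ≈ 6035.8, ∠ = arctan(6020/436) ≈ 85.86°
pole (s+828): 828 + j6020 → |·| = √(828²+6020²) = √36925984 ≈ 6076.7, ∠ = arctan(6020/828) ≈ 82.17°
|H| = 20 · 3.6421e+07 / 3.6678e+07 ≈ 19.86
Gain = 20 log₁₀(19.86) ≈ 25.96 dB
∠H = 174.28° − 168.03° = 6.25°

ω = 828: 23.8 dB, 36.7°; ω = 6020: 26.0 dB, 6.3°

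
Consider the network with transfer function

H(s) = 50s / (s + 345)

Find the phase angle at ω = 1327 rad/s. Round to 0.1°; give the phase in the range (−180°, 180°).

At s = jω = j1327:
zero at origin: s = j1327 → |·| = 1327, ∠ = 90.00°
pole (s+345): 345 + j1327 → |·| = √(345²+1327²) = √1879954 ≈ 1371.1, ∠ = arctan(1327/345) ≈ 75.43°
∠H = 90.00° − 75.43° = 14.57°

14.6°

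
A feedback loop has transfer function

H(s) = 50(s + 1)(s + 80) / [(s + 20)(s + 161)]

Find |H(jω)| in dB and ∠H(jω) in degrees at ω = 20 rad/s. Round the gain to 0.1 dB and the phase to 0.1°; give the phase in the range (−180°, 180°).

25.1 dB, 49.1°

At s = jω = j20:
zero (s+1): 1 + j20 → |·| = √(1²+20²) = √401 ≈ 20.025, ∠ = arctan(20/1) ≈ 87.14°
zero (s+80): 80 + j20 → |·| = √(80²+20²) = √6800 ≈ 82.462, ∠ = arctan(20/80) ≈ 14.04°
pole (s+20): 20 + j20 → |·| = √(20²+20²) = √800 ≈ 28.284, ∠ = arctan(20/20) ≈ 45.00°
pole (s+161): 161 + j20 → |·| = √(161²+20²) = √26321 ≈ 162.24, ∠ = arctan(20/161) ≈ 7.08°
|H| = 50 · 1651.3 / 4588.8 ≈ 17.993
Gain = 20 log₁₀(17.993) ≈ 25.10 dB
∠H = 101.18° − 52.08° = 49.10°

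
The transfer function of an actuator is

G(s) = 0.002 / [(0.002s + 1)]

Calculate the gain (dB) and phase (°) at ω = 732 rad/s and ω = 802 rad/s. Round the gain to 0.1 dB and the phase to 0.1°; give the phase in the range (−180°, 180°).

At ω = 732 rad/s:
pole (1 + j732·0.002) = 1 + j1.464 → |·| ≈ 1.7729, ∠ ≈ 55.66°
|G| = 0.002 · 1 / (1.7729) ≈ 0.0011281
Gain = 20 log₁₀(0.0011281) ≈ -58.95 dB
∠G = (0°) − (55.66°) = -55.66°

At ω = 802 rad/s:
pole (1 + j802·0.002) = 1 + j1.604 → |·| ≈ 1.8902, ∠ ≈ 58.06°
|G| = 0.002 · 1 / (1.8902) ≈ 0.0010581
Gain = 20 log₁₀(0.0010581) ≈ -59.51 dB
∠G = (0°) − (58.06°) = -58.06°

ω = 732: -59.0 dB, -55.7°; ω = 802: -59.5 dB, -58.1°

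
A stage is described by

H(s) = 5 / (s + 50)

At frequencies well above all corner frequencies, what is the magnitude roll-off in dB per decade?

-20 dB/decade

Each pole contributes −20 dB/decade at high frequency; each zero contributes +20 dB/decade.
Net: 0 zero(s) − 1 pole(s) → -20 dB/decade.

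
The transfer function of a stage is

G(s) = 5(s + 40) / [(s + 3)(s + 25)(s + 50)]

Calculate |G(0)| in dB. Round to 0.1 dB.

G(0) = 5·40 / (3·25·50) ≈ 0.053333
20 log₁₀(0.053333) ≈ -25.46 dB

-25.5 dB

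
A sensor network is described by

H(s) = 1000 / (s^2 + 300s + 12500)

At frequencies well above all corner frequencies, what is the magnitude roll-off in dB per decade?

-40 dB/decade

Each pole contributes −20 dB/decade at high frequency; each zero contributes +20 dB/decade.
Net: 0 zero(s) − 2 pole(s) → -40 dB/decade.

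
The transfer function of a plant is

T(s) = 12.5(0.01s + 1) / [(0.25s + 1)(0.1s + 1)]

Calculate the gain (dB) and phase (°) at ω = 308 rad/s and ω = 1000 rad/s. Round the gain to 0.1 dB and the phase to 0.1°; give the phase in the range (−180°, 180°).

ω = 308: -35.4 dB, -105.4°; ω = 1000: -46.0 dB, -94.9°

At ω = 308 rad/s:
zero (1 + j308·0.01) = 1 + j3.08 → |·| ≈ 3.2383, ∠ ≈ 72.01°
pole (1 + j308·0.25) = 1 + j77 → |·| ≈ 77.006, ∠ ≈ 89.26°
pole (1 + j308·0.1) = 1 + j30.8 → |·| ≈ 30.816, ∠ ≈ 88.14°
|T| = 12.5 · 3.2383 / (77.006 · 30.816) ≈ 0.017058
Gain = 20 log₁₀(0.017058) ≈ -35.36 dB
∠T = (72.01°) − (89.26° + 88.14°) = -105.39°

At ω = 1000 rad/s:
zero (1 + j1000·0.01) = 1 + j10 → |·| ≈ 10.05, ∠ ≈ 84.29°
pole (1 + j1000·0.25) = 1 + j250 → |·| ≈ 250, ∠ ≈ 89.77°
pole (1 + j1000·0.1) = 1 + j100 → |·| ≈ 100, ∠ ≈ 89.43°
|T| = 12.5 · 10.05 / (250 · 100) ≈ 0.005025
Gain = 20 log₁₀(0.005025) ≈ -45.98 dB
∠T = (84.29°) − (89.77° + 89.43°) = -94.91°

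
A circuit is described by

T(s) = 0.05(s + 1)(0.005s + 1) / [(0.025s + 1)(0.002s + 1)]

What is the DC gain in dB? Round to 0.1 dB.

T(0) = 0.05 · 1 / 1 = 0.05
20 log₁₀(0.05) ≈ -26.02 dB

-26.0 dB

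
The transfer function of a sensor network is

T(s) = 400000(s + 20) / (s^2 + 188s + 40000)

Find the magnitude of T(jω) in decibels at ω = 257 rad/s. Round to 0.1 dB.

65.5 dB

At s = jω = j257:
zero (s+20): 20 + j257 → |·| = √(20²+257²) = √66449 ≈ 257.78, ∠ = arctan(257/20) ≈ 85.55°
quadratic: (j257)² + 188·j257 + 40000 = -26049 + j48316 → |·| ≈ 54891, ∠ ≈ 118.33°
|T| = 400000 · 257.78 / 54891 ≈ 1878.5
Gain = 20 log₁₀(1878.5) ≈ 65.48 dB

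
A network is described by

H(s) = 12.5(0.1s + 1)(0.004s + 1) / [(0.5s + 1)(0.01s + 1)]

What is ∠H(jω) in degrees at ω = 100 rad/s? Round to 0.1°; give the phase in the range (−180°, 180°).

-27.8°

At ω = 100 rad/s:
zero (1 + j100·0.1) = 1 + j10 → |·| ≈ 10.05, ∠ ≈ 84.29°
zero (1 + j100·0.004) = 1 + j0.4 → |·| ≈ 1.077, ∠ ≈ 21.80°
pole (1 + j100·0.5) = 1 + j50 → |·| ≈ 50.01, ∠ ≈ 88.85°
pole (1 + j100·0.01) = 1 + j1 → |·| ≈ 1.4142, ∠ ≈ 45.00°
∠H = (84.29° + 21.80°) − (88.85° + 45.00°) = -27.76°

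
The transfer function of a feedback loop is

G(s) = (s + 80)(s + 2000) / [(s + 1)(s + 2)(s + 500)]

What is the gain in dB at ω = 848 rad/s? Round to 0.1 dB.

At s = jω = j848:
zero (s+80): 80 + j848 → |·| = √(80²+848²) = √725504 ≈ 851.77, ∠ = arctan(848/80) ≈ 84.61°
zero (s+2000): 2000 + j848 → |·| = √(2000²+848²) = √4719104 ≈ 2172.3, ∠ = arctan(848/2000) ≈ 22.98°
pole (s+1): 1 + j848 → |·| = √(1²+848²) = √719105 ≈ 848, ∠ = arctan(848/1) ≈ 89.93°
pole (s+2): 2 + j848 → |·| = √(2²+848²) = √719108 ≈ 848, ∠ = arctan(848/2) ≈ 89.86°
pole (s+500): 500 + j848 → |·| = √(500²+848²) = √969104 ≈ 984.43, ∠ = arctan(848/500) ≈ 59.48°
|G| = 1 · 1.8503e+06 / 7.0791e+08 ≈ 0.0026138
Gain = 20 log₁₀(0.0026138) ≈ -51.65 dB

-51.7 dB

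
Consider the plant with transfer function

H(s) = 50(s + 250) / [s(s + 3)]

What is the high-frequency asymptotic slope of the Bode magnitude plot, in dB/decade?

Each pole contributes −20 dB/decade at high frequency; each zero contributes +20 dB/decade.
Net: 1 zero(s) − 2 pole(s) → -20 dB/decade.

-20 dB/decade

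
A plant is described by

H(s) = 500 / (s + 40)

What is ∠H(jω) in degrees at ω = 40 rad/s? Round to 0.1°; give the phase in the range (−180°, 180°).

At s = jω = j40:
pole (s+40): 40 + j40 → |·| = √(40²+40²) = √3200 ≈ 56.569, ∠ = arctan(40/40) ≈ 45.00°
∠H = 0.00° − 45.00° = -45.00°

-45.0°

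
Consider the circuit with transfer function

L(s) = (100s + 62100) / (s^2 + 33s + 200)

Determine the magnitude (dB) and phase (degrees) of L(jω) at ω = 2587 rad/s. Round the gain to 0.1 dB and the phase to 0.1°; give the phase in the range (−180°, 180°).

-28.0 dB, -102.8°

Substitute s = j2587:
Numerator: 100(j2587) + 62100 = 62100 + j258700
Denominator: (j2587)^2 + 33(j2587) + 200 = -6692369 + j85371
|N| = √(62100² + 258700²) ≈ 2.6605e+05, ∠N ≈ 76.50°
|D| = √(6692369² + 85371²) ≈ 6.6929e+06, ∠D ≈ 179.27°
|L| = 2.6605e+05 / 6.6929e+06 ≈ 0.039751
Gain = 20 log₁₀(0.039751) ≈ -28.01 dB
∠L = 76.50° − 179.27° = -102.77°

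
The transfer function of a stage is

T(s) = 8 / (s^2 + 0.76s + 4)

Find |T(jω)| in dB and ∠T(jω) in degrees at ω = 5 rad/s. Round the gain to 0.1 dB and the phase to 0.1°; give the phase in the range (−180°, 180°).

-8.5 dB, -169.7°

At s = jω = j5:
quadratic: (j5)² + 0.76·j5 + 4 = -21 + j3.8 → |·| ≈ 21.341, ∠ ≈ 169.74°
|T| = 8 / 21.341 ≈ 0.37487
Gain = 20 log₁₀(0.37487) ≈ -8.52 dB
∠T = 0.00° − 169.74° = -169.74°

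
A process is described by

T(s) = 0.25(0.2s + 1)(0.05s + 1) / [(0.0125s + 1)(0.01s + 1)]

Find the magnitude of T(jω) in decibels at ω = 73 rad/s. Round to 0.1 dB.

At ω = 73 rad/s:
zero (1 + j73·0.2) = 1 + j14.6 → |·| ≈ 14.634, ∠ ≈ 86.08°
zero (1 + j73·0.05) = 1 + j3.65 → |·| ≈ 3.7845, ∠ ≈ 74.68°
pole (1 + j73·0.0125) = 1 + j0.9125 → |·| ≈ 1.3538, ∠ ≈ 42.38°
pole (1 + j73·0.01) = 1 + j0.73 → |·| ≈ 1.2381, ∠ ≈ 36.13°
|T| = 0.25 · 14.634 · 3.7845 / (1.3538 · 1.2381) ≈ 8.2604
Gain = 20 log₁₀(8.2604) ≈ 18.34 dB

18.3 dB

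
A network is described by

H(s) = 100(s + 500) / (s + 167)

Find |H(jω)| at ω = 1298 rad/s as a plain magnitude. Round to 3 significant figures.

At s = jω = j1298:
zero (s+500): 500 + j1298 → |·| = √(500²+1298²) = √1934804 ≈ 1391, ∠ = arctan(1298/500) ≈ 68.93°
pole (s+167): 167 + j1298 → |·| = √(167²+1298²) = √1712693 ≈ 1308.7, ∠ = arctan(1298/167) ≈ 82.67°
|H| = 100 · 1391 / 1308.7 ≈ 106.29

106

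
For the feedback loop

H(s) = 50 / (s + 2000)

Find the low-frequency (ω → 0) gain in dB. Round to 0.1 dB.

H(0) = 50 / (2000) = 0.025
20 log₁₀(0.025) ≈ -32.04 dB

-32.0 dB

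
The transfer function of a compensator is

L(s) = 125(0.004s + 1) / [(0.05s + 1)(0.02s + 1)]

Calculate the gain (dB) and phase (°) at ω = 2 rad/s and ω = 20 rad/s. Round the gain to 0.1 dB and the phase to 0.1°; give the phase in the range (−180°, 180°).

At ω = 2 rad/s:
zero (1 + j2·0.004) = 1 + j0.008 → |·| ≈ 1, ∠ ≈ 0.46°
pole (1 + j2·0.05) = 1 + j0.1 → |·| ≈ 1.005, ∠ ≈ 5.71°
pole (1 + j2·0.02) = 1 + j0.04 → |·| ≈ 1.0008, ∠ ≈ 2.29°
|L| = 125 · 1 / (1.005 · 1.0008) ≈ 124.28
Gain = 20 log₁₀(124.28) ≈ 41.89 dB
∠L = (0.46°) − (5.71° + 2.29°) = -7.54°

At ω = 20 rad/s:
zero (1 + j20·0.004) = 1 + j0.08 → |·| ≈ 1.0032, ∠ ≈ 4.57°
pole (1 + j20·0.05) = 1 + j1 → |·| ≈ 1.4142, ∠ ≈ 45.00°
pole (1 + j20·0.02) = 1 + j0.4 → |·| ≈ 1.077, ∠ ≈ 21.80°
|L| = 125 · 1.0032 / (1.4142 · 1.077) ≈ 82.332
Gain = 20 log₁₀(82.332) ≈ 38.31 dB
∠L = (4.57°) − (45.00° + 21.80°) = -62.23°

ω = 2: 41.9 dB, -7.5°; ω = 20: 38.3 dB, -62.2°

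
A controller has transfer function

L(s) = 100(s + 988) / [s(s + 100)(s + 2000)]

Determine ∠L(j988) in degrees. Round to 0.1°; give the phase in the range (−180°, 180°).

At s = jω = j988:
zero (s+988): 988 + j988 → |·| = √(988²+988²) = √1952288 ≈ 1397.2, ∠ = arctan(988/988) ≈ 45.00°
pole (s+100): 100 + j988 → |·| = √(100²+988²) = √986144 ≈ 993.05, ∠ = arctan(988/100) ≈ 84.22°
pole (s+2000): 2000 + j988 → |·| = √(2000²+988²) = √4976144 ≈ 2230.7, ∠ = arctan(988/2000) ≈ 26.29°
pole at origin: |s| = 988, ∠ = 90.00° (in denominator)
∠L = 45.00° − 200.51° = -155.51°

-155.5°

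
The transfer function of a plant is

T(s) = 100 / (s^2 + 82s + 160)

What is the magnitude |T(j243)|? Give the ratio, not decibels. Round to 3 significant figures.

0.00161

Substitute s = j243:
Numerator: 100 = 100 + j0
Denominator: (j243)^2 + 82(j243) + 160 = -58889 + j19926
|N| = √(100² + 0²) ≈ 100, ∠N ≈ 0.00°
|D| = √(58889² + 19926²) ≈ 62169, ∠D ≈ 161.31°
|T| = 100 / 62169 ≈ 0.0016085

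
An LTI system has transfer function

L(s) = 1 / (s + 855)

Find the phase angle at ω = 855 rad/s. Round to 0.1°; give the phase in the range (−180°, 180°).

-45.0°

Substitute s = j855:
Numerator: 1 = 1 + j0
Denominator: (j855) + 855 = 855 + j855
|N| = √(1² + 0²) ≈ 1, ∠N ≈ 0.00°
|D| = √(855² + 855²) ≈ 1209.2, ∠D ≈ 45.00°
∠L = 0.00° − 45.00° = -45.00°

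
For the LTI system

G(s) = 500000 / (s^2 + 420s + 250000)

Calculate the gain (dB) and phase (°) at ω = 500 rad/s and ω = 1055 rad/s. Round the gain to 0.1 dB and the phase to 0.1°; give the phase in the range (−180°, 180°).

ω = 500: 7.5 dB, -90.0°; ω = 1055: -5.8 dB, -152.8°

At s = jω = j500:
quadratic: (j500)² + 420·j500 + 250000 = 0 + j210000 → |·| ≈ 2.1e+05, ∠ ≈ 90.00°
|G| = 500000 / 2.1e+05 ≈ 2.381
Gain = 20 log₁₀(2.381) ≈ 7.54 dB
∠G = 0.00° − 90.00° = -90.00°

At s = jω = j1055:
quadratic: (j1055)² + 420·j1055 + 250000 = -863025 + j443100 → |·| ≈ 9.7013e+05, ∠ ≈ 152.82°
|G| = 500000 / 9.7013e+05 ≈ 0.51539
Gain = 20 log₁₀(0.51539) ≈ -5.76 dB
∠G = 0.00° − 152.82° = -152.82°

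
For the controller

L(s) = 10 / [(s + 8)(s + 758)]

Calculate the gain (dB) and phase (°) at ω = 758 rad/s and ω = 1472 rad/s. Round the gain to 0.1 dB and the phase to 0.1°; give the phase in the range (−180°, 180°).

At s = jω = j758:
pole (s+8): 8 + j758 → |·| = √(8²+758²) = √574628 ≈ 758.04, ∠ = arctan(758/8) ≈ 89.40°
pole (s+758): 758 + j758 → |·| = √(758²+758²) = √1149128 ≈ 1072, ∠ = arctan(758/758) ≈ 45.00°
|L| = 10 / 8.1262e+05 ≈ 1.2306e-05
Gain = 20 log₁₀(1.2306e-05) ≈ -98.20 dB
∠L = 0.00° − 134.40° = -134.40°

At s = jω = j1472:
pole (s+8): 8 + j1472 → |·| = √(8²+1472²) = √2166848 ≈ 1472, ∠ = arctan(1472/8) ≈ 89.69°
pole (s+758): 758 + j1472 → |·| = √(758²+1472²) = √2741348 ≈ 1655.7, ∠ = arctan(1472/758) ≈ 62.75°
|L| = 10 / 2.4372e+06 ≈ 4.1031e-06
Gain = 20 log₁₀(4.1031e-06) ≈ -107.74 dB
∠L = 0.00° − 152.44° = -152.44°

ω = 758: -98.2 dB, -134.4°; ω = 1472: -107.7 dB, -152.4°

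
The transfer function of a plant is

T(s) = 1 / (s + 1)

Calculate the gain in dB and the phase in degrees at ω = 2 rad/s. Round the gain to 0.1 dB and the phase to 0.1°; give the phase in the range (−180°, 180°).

At s = jω = j2:
pole (s+1): 1 + j2 → |·| = √(1²+2²) = √5 ≈ 2.2361, ∠ = arctan(2/1) ≈ 63.43°
|T| = 1 / 2.2361 ≈ 0.44721
Gain = 20 log₁₀(0.44721) ≈ -6.99 dB
∠T = 0.00° − 63.43° = -63.43°

-7.0 dB, -63.4°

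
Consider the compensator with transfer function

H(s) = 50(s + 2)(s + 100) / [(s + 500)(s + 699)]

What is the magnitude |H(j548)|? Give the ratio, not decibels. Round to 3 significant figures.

23.2

At s = jω = j548:
zero (s+2): 2 + j548 → |·| = √(2²+548²) = √300308 ≈ 548, ∠ = arctan(548/2) ≈ 89.79°
zero (s+100): 100 + j548 → |·| = √(100²+548²) = √310304 ≈ 557.05, ∠ = arctan(548/100) ≈ 79.66°
pole (s+500): 500 + j548 → |·| = √(500²+548²) = √550304 ≈ 741.82, ∠ = arctan(548/500) ≈ 47.62°
pole (s+699): 699 + j548 → |·| = √(699²+548²) = √788905 ≈ 888.2, ∠ = arctan(548/699) ≈ 38.10°
|H| = 50 · 3.0526e+05 / 6.5888e+05 ≈ 23.165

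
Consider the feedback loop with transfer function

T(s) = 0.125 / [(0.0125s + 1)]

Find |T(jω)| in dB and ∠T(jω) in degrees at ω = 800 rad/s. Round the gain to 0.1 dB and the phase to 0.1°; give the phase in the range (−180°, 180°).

At ω = 800 rad/s:
pole (1 + j800·0.0125) = 1 + j10 → |·| ≈ 10.05, ∠ ≈ 84.29°
|T| = 0.125 · 1 / (10.05) ≈ 0.012438
Gain = 20 log₁₀(0.012438) ≈ -38.10 dB
∠T = (0°) − (84.29°) = -84.29°

-38.1 dB, -84.3°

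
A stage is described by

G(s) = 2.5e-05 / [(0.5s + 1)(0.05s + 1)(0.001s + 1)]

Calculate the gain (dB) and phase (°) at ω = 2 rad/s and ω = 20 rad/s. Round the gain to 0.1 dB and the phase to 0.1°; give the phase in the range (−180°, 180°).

ω = 2: -95.1 dB, -50.8°; ω = 20: -115.1 dB, -130.4°

At ω = 2 rad/s:
pole (1 + j2·0.5) = 1 + j1 → |·| ≈ 1.4142, ∠ ≈ 45.00°
pole (1 + j2·0.05) = 1 + j0.1 → |·| ≈ 1.005, ∠ ≈ 5.71°
pole (1 + j2·0.001) = 1 + j0.002 → |·| ≈ 1, ∠ ≈ 0.11°
|G| = 2.5e-05 · 1 / (1.4142 · 1.005 · 1) ≈ 1.759e-05
Gain = 20 log₁₀(1.759e-05) ≈ -95.09 dB
∠G = (0°) − (45.00° + 5.71° + 0.11°) = -50.82°

At ω = 20 rad/s:
pole (1 + j20·0.5) = 1 + j10 → |·| ≈ 10.05, ∠ ≈ 84.29°
pole (1 + j20·0.05) = 1 + j1 → |·| ≈ 1.4142, ∠ ≈ 45.00°
pole (1 + j20·0.001) = 1 + j0.02 → |·| ≈ 1.0002, ∠ ≈ 1.15°
|G| = 2.5e-05 · 1 / (10.05 · 1.4142 · 1.0002) ≈ 1.7586e-06
Gain = 20 log₁₀(1.7586e-06) ≈ -115.10 dB
∠G = (0°) − (84.29° + 45.00° + 1.15°) = -130.44°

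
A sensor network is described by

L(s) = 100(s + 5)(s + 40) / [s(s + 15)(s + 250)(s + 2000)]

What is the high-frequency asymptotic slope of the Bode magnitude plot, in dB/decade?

-40 dB/decade

Each pole contributes −20 dB/decade at high frequency; each zero contributes +20 dB/decade.
Net: 2 zero(s) − 4 pole(s) → -40 dB/decade.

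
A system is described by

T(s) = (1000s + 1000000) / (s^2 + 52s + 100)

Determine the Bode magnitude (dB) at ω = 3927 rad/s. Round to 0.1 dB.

Substitute s = j3927:
Numerator: 1000(j3927) + 1000000 = 1000000 + j3927000
Denominator: (j3927)^2 + 52(j3927) + 100 = -15421229 + j204204
|N| = √(1000000² + 3927000²) ≈ 4.0523e+06, ∠N ≈ 75.71°
|D| = √(15421229² + 204204²) ≈ 1.5423e+07, ∠D ≈ 179.24°
|T| = 4.0523e+06 / 1.5423e+07 ≈ 0.26274
Gain = 20 log₁₀(0.26274) ≈ -11.61 dB

-11.6 dB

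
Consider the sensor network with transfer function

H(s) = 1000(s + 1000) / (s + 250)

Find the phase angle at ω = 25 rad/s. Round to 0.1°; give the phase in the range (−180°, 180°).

At s = jω = j25:
zero (s+1000): 1000 + j25 → |·| = √(1000²+25²) = √1000625 ≈ 1000.3, ∠ = arctan(25/1000) ≈ 1.43°
pole (s+250): 250 + j25 → |·| = √(250²+25²) = √63125 ≈ 251.25, ∠ = arctan(25/250) ≈ 5.71°
∠H = 1.43° − 5.71° = -4.28°

-4.3°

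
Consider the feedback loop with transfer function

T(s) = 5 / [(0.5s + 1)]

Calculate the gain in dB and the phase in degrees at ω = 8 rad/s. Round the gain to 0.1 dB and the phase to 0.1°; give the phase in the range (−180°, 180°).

At ω = 8 rad/s:
pole (1 + j8·0.5) = 1 + j4 → |·| ≈ 4.1231, ∠ ≈ 75.96°
|T| = 5 · 1 / (4.1231) ≈ 1.2127
Gain = 20 log₁₀(1.2127) ≈ 1.68 dB
∠T = (0°) − (75.96°) = -75.96°

1.7 dB, -76.0°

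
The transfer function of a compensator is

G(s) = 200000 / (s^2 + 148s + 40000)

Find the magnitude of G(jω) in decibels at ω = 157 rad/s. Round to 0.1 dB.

At s = jω = j157:
quadratic: (j157)² + 148·j157 + 40000 = 15351 + j23236 → |·| ≈ 27849, ∠ ≈ 56.55°
|G| = 200000 / 27849 ≈ 7.1816
Gain = 20 log₁₀(7.1816) ≈ 17.12 dB

17.1 dB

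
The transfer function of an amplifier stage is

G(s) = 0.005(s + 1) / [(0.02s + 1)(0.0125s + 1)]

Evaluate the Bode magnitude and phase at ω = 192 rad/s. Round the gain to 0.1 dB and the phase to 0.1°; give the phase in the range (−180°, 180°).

At ω = 192 rad/s:
zero (1 + j192·1) = 1 + j192 → |·| ≈ 192, ∠ ≈ 89.70°
pole (1 + j192·0.02) = 1 + j3.84 → |·| ≈ 3.9681, ∠ ≈ 75.40°
pole (1 + j192·0.0125) = 1 + j2.4 → |·| ≈ 2.6, ∠ ≈ 67.38°
|G| = 0.005 · 192 / (3.9681 · 2.6) ≈ 0.09305
Gain = 20 log₁₀(0.09305) ≈ -20.63 dB
∠G = (89.70°) − (75.40° + 67.38°) = -53.08°

-20.6 dB, -53.1°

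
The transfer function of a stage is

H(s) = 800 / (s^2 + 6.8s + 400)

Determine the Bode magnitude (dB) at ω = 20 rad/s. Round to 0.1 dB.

At s = jω = j20:
quadratic: (j20)² + 6.8·j20 + 400 = 0 + j136 → |·| ≈ 136, ∠ ≈ 90.00°
|H| = 800 / 136 ≈ 5.8824
Gain = 20 log₁₀(5.8824) ≈ 15.39 dB

15.4 dB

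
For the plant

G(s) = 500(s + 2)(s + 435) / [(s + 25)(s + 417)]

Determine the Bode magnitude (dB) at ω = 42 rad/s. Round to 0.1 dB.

53.0 dB

At s = jω = j42:
zero (s+2): 2 + j42 → |·| = √(2²+42²) = √1768 ≈ 42.048, ∠ = arctan(42/2) ≈ 87.27°
zero (s+435): 435 + j42 → |·| = √(435²+42²) = √190989 ≈ 437.02, ∠ = arctan(42/435) ≈ 5.51°
pole (s+25): 25 + j42 → |·| = √(25²+42²) = √2389 ≈ 48.877, ∠ = arctan(42/25) ≈ 59.24°
pole (s+417): 417 + j42 → |·| = √(417²+42²) = √175653 ≈ 419.11, ∠ = arctan(42/417) ≈ 5.75°
|G| = 500 · 18376 / 20485 ≈ 448.52
Gain = 20 log₁₀(448.52) ≈ 53.04 dB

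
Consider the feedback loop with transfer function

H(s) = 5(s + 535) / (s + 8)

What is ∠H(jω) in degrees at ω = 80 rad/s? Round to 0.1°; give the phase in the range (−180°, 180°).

At s = jω = j80:
zero (s+535): 535 + j80 → |·| = √(535²+80²) = √292625 ≈ 540.95, ∠ = arctan(80/535) ≈ 8.50°
pole (s+8): 8 + j80 → |·| = √(8²+80²) = √6464 ≈ 80.399, ∠ = arctan(80/8) ≈ 84.29°
∠H = 8.50° − 84.29° = -75.79°

-75.8°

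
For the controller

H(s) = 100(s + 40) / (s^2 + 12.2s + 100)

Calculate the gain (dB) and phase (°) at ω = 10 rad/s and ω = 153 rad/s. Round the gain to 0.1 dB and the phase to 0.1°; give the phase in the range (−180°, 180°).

ω = 10: 30.6 dB, -76.0°; ω = 153: -3.4 dB, -100.1°

At s = jω = j10:
zero (s+40): 40 + j10 → |·| = √(40²+10²) = √1700 ≈ 41.231, ∠ = arctan(10/40) ≈ 14.04°
quadratic: (j10)² + 12.2·j10 + 100 = 0 + j122 → |·| ≈ 122, ∠ ≈ 90.00°
|H| = 100 · 41.231 / 122 ≈ 33.796
Gain = 20 log₁₀(33.796) ≈ 30.58 dB
∠H = 14.04° − 90.00° = -75.96°

At s = jω = j153:
zero (s+40): 40 + j153 → |·| = √(40²+153²) = √25009 ≈ 158.14, ∠ = arctan(153/40) ≈ 75.35°
quadratic: (j153)² + 12.2·j153 + 100 = -23309 + j1866.6 → |·| ≈ 23384, ∠ ≈ 175.42°
|H| = 100 · 158.14 / 23384 ≈ 0.67627
Gain = 20 log₁₀(0.67627) ≈ -3.40 dB
∠H = 75.35° − 175.42° = -100.07°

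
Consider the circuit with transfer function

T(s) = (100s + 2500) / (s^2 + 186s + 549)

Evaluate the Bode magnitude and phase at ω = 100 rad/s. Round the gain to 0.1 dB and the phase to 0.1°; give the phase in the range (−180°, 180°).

Substitute s = j100:
Numerator: 100(j100) + 2500 = 2500 + j10000
Denominator: (j100)^2 + 186(j100) + 549 = -9451 + j18600
|N| = √(2500² + 10000²) ≈ 10308, ∠N ≈ 75.96°
|D| = √(9451² + 18600²) ≈ 20863, ∠D ≈ 116.94°
|T| = 10308 / 20863 ≈ 0.49408
Gain = 20 log₁₀(0.49408) ≈ -6.12 dB
∠T = 75.96° − 116.94° = -40.98°

-6.1 dB, -41.0°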